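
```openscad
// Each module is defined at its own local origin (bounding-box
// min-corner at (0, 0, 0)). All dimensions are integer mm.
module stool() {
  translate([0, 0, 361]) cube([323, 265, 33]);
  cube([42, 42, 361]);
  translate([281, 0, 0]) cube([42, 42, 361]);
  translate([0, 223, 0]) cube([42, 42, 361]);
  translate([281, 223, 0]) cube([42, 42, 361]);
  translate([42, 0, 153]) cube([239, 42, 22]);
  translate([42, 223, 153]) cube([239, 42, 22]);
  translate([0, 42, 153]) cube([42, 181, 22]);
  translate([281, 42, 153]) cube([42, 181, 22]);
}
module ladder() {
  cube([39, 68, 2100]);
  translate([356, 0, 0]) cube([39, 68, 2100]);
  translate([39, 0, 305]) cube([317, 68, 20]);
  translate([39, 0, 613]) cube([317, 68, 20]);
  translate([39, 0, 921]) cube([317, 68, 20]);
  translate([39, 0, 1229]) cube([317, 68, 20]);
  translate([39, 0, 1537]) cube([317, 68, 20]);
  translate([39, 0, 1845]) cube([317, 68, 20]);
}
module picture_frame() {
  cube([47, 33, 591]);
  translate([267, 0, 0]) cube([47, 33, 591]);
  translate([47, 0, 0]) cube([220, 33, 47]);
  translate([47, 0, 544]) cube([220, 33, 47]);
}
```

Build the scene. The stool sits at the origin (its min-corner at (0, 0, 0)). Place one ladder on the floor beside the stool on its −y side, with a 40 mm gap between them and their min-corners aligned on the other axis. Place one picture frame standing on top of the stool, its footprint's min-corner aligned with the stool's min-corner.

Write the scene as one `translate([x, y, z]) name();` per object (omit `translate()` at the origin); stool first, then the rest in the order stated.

stool();
translate([0, -108, 0]) ladder();
translate([0, 0, 394]) picture_frame();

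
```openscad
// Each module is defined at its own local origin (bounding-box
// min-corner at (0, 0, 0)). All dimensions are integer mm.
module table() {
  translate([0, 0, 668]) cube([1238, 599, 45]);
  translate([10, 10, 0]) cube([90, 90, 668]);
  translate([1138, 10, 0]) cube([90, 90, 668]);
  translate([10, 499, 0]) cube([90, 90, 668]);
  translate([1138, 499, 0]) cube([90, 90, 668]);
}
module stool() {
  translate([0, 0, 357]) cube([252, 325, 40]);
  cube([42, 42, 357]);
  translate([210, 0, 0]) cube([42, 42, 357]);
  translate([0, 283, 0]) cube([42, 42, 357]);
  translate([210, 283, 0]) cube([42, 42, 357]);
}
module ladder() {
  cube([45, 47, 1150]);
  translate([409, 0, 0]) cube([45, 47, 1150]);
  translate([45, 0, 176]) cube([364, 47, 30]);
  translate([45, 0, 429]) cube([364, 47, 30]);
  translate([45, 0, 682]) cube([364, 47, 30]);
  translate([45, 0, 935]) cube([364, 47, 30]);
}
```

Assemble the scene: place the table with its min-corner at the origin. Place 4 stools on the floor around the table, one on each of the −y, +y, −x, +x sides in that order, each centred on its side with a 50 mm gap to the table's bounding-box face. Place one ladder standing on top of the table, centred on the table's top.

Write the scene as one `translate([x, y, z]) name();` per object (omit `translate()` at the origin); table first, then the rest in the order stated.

table();
translate([493, -375, 0]) stool();
translate([493, 649, 0]) stool();
translate([-302, 137, 0]) stool();
translate([1288, 137, 0]) stool();
translate([392, 276, 713]) ladder();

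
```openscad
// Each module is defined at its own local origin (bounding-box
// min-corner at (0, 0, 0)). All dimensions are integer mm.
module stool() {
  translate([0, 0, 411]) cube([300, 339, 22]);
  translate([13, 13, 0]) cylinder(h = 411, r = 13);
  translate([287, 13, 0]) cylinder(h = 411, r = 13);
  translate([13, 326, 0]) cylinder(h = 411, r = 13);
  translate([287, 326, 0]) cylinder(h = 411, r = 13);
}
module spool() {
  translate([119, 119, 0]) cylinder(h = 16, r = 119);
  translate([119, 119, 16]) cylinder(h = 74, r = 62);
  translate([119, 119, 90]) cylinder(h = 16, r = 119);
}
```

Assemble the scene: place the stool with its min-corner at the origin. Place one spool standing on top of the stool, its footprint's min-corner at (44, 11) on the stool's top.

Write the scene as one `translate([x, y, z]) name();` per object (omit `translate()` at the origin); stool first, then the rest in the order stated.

stool();
translate([44, 11, 433]) spool();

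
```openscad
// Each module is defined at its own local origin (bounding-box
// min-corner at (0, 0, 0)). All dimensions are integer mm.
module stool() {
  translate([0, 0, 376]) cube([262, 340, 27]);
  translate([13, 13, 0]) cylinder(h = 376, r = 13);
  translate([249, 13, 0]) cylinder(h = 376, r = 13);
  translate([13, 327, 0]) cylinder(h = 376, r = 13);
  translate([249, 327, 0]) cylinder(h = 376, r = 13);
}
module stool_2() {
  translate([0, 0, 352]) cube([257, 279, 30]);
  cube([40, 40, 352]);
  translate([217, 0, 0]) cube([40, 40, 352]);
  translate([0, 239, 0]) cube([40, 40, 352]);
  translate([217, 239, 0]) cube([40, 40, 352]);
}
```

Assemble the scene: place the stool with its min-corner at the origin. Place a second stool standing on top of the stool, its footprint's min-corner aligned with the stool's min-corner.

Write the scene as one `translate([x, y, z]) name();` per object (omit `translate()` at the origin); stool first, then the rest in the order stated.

stool();
translate([0, 0, 403]) stool_2();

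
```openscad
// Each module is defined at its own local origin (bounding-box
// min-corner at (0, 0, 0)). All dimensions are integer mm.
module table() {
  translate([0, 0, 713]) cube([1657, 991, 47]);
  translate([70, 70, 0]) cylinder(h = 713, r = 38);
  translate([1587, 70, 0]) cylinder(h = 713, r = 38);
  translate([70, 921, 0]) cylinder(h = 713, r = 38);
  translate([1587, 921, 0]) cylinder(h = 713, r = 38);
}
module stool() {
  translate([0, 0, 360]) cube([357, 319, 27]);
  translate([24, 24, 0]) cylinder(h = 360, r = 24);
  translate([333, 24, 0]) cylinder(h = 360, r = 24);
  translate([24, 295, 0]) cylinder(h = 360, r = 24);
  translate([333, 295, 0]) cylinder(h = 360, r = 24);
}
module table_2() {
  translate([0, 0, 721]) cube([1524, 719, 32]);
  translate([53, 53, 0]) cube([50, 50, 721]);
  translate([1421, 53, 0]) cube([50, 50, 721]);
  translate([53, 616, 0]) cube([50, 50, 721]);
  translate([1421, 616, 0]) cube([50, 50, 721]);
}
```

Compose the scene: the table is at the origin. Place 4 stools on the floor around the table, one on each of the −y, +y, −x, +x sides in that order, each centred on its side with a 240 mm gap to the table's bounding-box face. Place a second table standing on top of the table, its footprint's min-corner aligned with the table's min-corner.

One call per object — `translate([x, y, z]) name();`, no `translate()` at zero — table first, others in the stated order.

table();
translate([650, -559, 0]) stool();
translate([650, 1231, 0]) stool();
translate([-597, 336, 0]) stool();
translate([1897, 336, 0]) stool();
translate([0, 0, 760]) table_2();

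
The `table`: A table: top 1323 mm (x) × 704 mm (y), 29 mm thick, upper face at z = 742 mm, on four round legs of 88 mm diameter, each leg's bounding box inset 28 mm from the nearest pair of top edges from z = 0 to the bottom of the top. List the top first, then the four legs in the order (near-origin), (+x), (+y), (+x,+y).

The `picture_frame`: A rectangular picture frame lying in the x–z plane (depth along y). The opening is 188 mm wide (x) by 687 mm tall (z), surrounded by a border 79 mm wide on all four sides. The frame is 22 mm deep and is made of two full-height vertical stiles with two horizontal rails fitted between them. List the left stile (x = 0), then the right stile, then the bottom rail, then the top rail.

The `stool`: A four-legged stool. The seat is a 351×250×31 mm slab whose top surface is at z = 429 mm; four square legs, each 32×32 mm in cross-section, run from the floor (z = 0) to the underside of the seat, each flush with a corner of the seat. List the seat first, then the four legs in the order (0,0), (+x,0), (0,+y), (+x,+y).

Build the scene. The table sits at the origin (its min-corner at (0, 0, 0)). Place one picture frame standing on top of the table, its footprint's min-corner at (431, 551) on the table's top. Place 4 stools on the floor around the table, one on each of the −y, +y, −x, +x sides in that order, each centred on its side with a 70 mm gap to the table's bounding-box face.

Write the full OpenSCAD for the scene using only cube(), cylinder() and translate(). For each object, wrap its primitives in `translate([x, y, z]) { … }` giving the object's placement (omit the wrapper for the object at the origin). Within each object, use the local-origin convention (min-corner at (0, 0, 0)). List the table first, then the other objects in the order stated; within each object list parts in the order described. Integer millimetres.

translate([0, 0, 713]) cube([1323, 704, 29]);
translate([72, 72, 0]) cylinder(h = 713, r = 44);
translate([1251, 72, 0]) cylinder(h = 713, r = 44);
translate([72, 632, 0]) cylinder(h = 713, r = 44);
translate([1251, 632, 0]) cylinder(h = 713, r = 44);
translate([431, 551, 742]) {
  cube([79, 22, 845]);
  translate([267, 0, 0]) cube([79, 22, 845]);
  translate([79, 0, 0]) cube([188, 22, 79]);
  translate([79, 0, 766]) cube([188, 22, 79]);
}
translate([486, -320, 0]) {
  translate([0, 0, 398]) cube([351, 250, 31]);
  cube([32, 32, 398]);
  translate([319, 0, 0]) cube([32, 32, 398]);
  translate([0, 218, 0]) cube([32, 32, 398]);
  translate([319, 218, 0]) cube([32, 32, 398]);
}
translate([486, 774, 0]) {
  translate([0, 0, 398]) cube([351, 250, 31]);
  cube([32, 32, 398]);
  translate([319, 0, 0]) cube([32, 32, 398]);
  translate([0, 218, 0]) cube([32, 32, 398]);
  translate([319, 218, 0]) cube([32, 32, 398]);
}
translate([-421, 227, 0]) {
  translate([0, 0, 398]) cube([351, 250, 31]);
  cube([32, 32, 398]);
  translate([319, 0, 0]) cube([32, 32, 398]);
  translate([0, 218, 0]) cube([32, 32, 398]);
  translate([319, 218, 0]) cube([32, 32, 398]);
}
translate([1393, 227, 0]) {
  translate([0, 0, 398]) cube([351, 250, 31]);
  cube([32, 32, 398]);
  translate([319, 0, 0]) cube([32, 32, 398]);
  translate([0, 218, 0]) cube([32, 32, 398]);
  translate([319, 218, 0]) cube([32, 32, 398]);
}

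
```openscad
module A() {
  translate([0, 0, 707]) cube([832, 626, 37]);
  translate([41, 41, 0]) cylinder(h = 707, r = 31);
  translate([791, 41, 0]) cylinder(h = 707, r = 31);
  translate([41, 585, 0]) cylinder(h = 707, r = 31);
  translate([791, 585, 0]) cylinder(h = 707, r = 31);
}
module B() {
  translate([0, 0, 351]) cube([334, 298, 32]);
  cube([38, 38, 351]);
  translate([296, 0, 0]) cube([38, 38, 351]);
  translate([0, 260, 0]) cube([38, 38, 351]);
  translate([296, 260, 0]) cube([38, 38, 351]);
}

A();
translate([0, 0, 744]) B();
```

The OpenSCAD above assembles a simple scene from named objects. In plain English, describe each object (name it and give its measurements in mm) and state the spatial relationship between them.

A is a table with a 832×626 mm rectangular top, 37 mm thick, top surface at z = 744 mm, supported by four round legs of 62 mm diameter, each leg's bounding box inset 10 mm from the nearest pair of top edges, running from the floor.

B is a simple wooden stool: a rectangular seat 334 mm (x) by 298 mm (y), 32 mm thick, top face at z = 383 mm, on four square legs, each 38×38 mm in cross-section. The legs rest on z = 0, each flush with a corner of the seat.

The stool is on top of the table.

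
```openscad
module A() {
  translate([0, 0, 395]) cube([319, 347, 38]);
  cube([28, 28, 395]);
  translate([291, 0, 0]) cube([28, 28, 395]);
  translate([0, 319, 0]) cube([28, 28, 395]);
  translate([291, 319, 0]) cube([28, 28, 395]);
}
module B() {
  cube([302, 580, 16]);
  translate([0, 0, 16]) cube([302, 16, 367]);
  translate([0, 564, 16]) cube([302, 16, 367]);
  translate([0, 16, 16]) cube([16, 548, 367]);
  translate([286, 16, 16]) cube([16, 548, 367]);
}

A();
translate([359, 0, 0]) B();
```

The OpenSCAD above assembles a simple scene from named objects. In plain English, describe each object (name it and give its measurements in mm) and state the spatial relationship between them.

A is a simple wooden stool: a rectangular seat 319 mm (x) by 347 mm (y), 38 mm thick, top face at z = 433 mm, on four square legs, each 28×28 mm in cross-section. The legs rest on z = 0, each flush with a corner of the seat.

B is an open storage box with external size 302×580×383 mm and wall thickness 16 mm (the base is also 16 mm thick). The base covers the whole footprint; the four walls stand on the base, with the y-facing walls full-width and the x-facing walls fitting between their inner faces.

The open box is on the floor beside the stool on its +x side.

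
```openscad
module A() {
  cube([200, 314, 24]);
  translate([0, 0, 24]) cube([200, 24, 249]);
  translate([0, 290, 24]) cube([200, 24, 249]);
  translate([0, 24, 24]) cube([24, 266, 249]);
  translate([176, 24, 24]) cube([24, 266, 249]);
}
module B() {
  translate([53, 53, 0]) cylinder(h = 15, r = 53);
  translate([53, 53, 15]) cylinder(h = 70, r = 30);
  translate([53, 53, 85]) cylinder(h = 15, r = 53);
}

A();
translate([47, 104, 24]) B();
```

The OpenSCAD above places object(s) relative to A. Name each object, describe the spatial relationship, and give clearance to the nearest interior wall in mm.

A is an open box. B is a spool. The spool sits inside the open box, centred. The clearance to the nearest interior wall is 23 mm.

Clearances: x = 23, y = 80; minimum 23 mm.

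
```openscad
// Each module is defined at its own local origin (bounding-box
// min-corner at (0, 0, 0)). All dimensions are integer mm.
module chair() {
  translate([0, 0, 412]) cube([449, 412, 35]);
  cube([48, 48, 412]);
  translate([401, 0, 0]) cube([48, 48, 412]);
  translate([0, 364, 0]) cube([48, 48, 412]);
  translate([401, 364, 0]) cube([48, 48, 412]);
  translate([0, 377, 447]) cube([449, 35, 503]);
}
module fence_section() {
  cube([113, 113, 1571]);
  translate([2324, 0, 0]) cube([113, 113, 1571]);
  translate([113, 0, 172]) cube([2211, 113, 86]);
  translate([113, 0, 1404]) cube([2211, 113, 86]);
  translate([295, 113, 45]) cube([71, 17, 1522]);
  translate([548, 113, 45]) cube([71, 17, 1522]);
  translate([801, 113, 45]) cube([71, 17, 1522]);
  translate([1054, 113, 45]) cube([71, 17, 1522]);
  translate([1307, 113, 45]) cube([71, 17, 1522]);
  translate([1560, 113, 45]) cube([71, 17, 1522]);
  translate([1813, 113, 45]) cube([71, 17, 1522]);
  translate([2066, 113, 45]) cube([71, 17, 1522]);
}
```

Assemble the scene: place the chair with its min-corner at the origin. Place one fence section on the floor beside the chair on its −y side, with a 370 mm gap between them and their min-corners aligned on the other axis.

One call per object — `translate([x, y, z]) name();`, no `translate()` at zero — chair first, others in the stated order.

chair();
translate([0, -500, 0]) fence_section();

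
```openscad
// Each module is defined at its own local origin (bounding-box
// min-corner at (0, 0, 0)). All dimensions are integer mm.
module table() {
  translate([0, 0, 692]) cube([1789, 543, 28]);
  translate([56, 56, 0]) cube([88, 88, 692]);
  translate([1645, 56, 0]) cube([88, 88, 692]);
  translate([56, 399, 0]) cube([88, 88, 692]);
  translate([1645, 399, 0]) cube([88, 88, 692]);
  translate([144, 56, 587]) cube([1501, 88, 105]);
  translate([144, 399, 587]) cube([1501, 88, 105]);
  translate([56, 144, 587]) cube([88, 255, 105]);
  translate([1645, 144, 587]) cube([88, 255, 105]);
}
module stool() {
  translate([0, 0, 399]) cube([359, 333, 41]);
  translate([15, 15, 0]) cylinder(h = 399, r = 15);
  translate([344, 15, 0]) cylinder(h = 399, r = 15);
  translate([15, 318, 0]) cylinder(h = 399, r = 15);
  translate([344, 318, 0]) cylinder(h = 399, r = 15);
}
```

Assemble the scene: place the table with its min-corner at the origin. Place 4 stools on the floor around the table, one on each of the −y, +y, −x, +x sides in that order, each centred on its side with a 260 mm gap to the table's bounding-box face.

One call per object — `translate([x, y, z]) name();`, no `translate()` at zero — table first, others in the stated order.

table();
translate([715, -593, 0]) stool();
translate([715, 803, 0]) stool();
translate([-619, 105, 0]) stool();
translate([2049, 105, 0]) stool();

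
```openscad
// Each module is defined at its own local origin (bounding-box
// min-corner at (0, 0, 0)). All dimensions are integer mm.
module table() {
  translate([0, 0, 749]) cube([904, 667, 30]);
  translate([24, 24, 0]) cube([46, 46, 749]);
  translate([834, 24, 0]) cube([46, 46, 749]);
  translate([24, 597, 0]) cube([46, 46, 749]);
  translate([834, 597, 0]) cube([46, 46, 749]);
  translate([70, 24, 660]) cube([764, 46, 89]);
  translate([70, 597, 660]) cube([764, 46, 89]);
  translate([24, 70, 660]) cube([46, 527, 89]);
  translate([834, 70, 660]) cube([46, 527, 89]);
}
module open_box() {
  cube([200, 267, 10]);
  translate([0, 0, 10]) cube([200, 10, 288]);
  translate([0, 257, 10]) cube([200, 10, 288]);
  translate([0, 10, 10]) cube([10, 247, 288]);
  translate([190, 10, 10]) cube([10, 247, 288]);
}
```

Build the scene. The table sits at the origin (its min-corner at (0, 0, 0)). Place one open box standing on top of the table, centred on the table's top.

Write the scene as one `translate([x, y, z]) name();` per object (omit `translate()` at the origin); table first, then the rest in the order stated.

table();
translate([352, 200, 779]) open_box();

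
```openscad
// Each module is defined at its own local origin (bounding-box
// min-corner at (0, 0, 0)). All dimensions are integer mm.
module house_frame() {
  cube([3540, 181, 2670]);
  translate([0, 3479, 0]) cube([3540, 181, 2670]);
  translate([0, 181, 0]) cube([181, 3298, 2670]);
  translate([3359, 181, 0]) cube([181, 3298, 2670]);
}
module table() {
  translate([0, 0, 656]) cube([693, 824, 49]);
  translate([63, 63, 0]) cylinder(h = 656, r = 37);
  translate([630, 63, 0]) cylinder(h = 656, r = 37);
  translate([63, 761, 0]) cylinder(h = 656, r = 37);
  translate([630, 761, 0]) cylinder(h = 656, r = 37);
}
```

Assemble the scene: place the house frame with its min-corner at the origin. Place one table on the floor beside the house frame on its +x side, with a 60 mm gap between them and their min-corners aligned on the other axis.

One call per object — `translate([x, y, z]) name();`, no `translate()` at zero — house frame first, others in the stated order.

house_frame();
translate([3600, 0, 0]) table();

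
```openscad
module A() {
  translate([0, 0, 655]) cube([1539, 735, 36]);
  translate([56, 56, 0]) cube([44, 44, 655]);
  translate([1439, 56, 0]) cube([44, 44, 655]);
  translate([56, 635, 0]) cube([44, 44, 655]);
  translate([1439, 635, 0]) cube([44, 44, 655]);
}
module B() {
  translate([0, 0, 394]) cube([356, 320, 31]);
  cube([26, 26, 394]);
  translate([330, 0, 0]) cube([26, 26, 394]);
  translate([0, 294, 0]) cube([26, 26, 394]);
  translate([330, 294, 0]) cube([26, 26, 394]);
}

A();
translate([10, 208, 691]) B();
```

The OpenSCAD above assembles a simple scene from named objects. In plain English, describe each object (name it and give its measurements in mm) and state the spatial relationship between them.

A is a table with a 1539×735 mm rectangular top, 36 mm thick, top surface at z = 691 mm, supported by four 44×44 mm square legs, each inset 56 mm from the nearest pair of top edges, running from the floor.

B is a four-legged stool. The seat is 356×320 mm, 31 mm thick, top at z = 425 mm. It stands on four square legs, each 26×26 mm in cross-section, from z = 0 to the seat underside, each flush with a corner of the seat.

The stool is on top of the table.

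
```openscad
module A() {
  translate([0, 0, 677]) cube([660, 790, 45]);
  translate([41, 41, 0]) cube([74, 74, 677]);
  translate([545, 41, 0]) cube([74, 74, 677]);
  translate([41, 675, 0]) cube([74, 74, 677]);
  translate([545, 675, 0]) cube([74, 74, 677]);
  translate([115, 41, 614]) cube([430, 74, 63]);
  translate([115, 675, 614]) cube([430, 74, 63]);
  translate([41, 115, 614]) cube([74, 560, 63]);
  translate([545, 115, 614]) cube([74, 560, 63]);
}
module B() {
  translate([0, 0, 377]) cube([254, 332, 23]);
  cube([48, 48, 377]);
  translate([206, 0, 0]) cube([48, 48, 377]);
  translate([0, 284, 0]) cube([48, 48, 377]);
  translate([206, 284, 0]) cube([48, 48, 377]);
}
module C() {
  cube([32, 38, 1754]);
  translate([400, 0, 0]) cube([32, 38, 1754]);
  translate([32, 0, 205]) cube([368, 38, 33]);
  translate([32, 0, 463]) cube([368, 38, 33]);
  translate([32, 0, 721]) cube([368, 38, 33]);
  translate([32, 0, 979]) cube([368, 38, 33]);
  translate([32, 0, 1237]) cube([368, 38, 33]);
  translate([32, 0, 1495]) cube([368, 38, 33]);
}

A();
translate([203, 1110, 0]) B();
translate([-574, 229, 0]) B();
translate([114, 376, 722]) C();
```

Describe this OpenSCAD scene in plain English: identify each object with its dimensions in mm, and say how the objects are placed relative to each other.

A is a table with a 660×790 mm rectangular top, 45 mm thick, top surface at z = 722 mm, supported by four 74×74 mm square legs, each inset 41 mm from the nearest pair of top edges, running from the floor. Four apron rails, 74 mm thick and 63 mm tall, run between adjacent legs with their top edges flush with the underside of the top and their outer faces flush with the legs' outer faces.

B is a four-legged stool. The seat is 254×332 mm, 23 mm thick, top at z = 400 mm. It stands on four square legs, each 48×48 mm in cross-section, from z = 0 to the seat underside, each flush with a corner of the seat.

C is a wooden ladder with two side rails of 32×38 mm section and 1754 mm height, set 432 mm apart overall. Between them run 6 rectangular rungs (38 mm deep, 33 mm thick), front faces flush with the rails' −y face. The bottom of the first rung is 205 mm above the floor and each subsequent rung is 258 mm higher than the one below.

Two stools sit around the table at the +y, −x sides. The ladder is on top of the table, centred.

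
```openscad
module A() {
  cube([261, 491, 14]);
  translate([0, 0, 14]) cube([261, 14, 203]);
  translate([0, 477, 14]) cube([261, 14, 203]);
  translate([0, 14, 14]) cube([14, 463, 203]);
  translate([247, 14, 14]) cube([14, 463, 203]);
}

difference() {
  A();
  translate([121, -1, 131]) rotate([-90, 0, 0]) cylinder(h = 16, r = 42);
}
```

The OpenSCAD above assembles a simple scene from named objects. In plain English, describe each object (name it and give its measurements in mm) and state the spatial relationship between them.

A is an open storage box with external size 261×491×217 mm and wall thickness 14 mm (the base is also 14 mm thick). The base covers the whole footprint; the four walls stand on the base, with the y-facing walls full-width and the x-facing walls fitting between their inner faces.

The open box has a circular hole of radius 42 mm through its front wall, centred at (x = 121, z = 131).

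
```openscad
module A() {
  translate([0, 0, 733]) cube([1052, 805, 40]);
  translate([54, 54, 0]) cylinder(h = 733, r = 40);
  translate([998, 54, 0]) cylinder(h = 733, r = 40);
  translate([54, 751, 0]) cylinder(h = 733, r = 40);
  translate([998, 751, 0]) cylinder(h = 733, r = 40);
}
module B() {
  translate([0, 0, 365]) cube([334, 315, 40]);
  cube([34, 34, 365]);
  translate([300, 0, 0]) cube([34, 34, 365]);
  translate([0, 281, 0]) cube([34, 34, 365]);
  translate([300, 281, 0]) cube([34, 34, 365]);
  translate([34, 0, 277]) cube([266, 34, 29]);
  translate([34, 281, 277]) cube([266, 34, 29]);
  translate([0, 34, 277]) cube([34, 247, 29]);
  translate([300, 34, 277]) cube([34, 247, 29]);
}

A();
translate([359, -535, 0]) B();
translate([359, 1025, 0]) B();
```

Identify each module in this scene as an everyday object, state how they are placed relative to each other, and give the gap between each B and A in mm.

A is a table. B is a stool. Two stools sit around the table at the −y, +y sides. The gap between each stool and the table is 220 mm.

Each stool's nearest face is 220 mm from the table's bounding box.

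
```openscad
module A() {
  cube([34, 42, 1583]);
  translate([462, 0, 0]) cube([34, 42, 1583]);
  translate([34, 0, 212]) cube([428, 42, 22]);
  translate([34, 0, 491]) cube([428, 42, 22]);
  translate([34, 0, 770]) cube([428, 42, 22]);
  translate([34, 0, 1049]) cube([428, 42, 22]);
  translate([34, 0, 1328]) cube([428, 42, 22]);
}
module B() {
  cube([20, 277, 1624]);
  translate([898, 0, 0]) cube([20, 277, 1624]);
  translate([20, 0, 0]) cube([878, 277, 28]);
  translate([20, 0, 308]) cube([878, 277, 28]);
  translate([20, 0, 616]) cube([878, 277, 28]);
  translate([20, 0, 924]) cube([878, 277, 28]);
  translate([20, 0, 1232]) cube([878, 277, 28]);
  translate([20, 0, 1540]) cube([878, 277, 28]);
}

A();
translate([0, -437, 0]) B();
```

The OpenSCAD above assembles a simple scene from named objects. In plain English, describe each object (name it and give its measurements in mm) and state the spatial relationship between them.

A is a wooden ladder with two side rails of 34×42 mm section and 1583 mm height, set 496 mm apart overall. Between them run 5 rectangular rungs (42 mm deep, 22 mm thick), front faces flush with the rails' −y face. The bottom of the first rung is 212 mm above the floor and each subsequent rung is 279 mm higher than the one below.

B is a bookshelf 918 mm wide overall, 277 mm deep and 1624 mm tall. The two sides are 20 mm thick vertical panels. 6 horizontal shelves of 28 mm thickness span between the inner faces of the sides; the lowest shelf sits on the floor and shelves are stacked with a clear vertical gap of 280 mm between each pair.

The bookshelf is on the floor beside the ladder on its −y side.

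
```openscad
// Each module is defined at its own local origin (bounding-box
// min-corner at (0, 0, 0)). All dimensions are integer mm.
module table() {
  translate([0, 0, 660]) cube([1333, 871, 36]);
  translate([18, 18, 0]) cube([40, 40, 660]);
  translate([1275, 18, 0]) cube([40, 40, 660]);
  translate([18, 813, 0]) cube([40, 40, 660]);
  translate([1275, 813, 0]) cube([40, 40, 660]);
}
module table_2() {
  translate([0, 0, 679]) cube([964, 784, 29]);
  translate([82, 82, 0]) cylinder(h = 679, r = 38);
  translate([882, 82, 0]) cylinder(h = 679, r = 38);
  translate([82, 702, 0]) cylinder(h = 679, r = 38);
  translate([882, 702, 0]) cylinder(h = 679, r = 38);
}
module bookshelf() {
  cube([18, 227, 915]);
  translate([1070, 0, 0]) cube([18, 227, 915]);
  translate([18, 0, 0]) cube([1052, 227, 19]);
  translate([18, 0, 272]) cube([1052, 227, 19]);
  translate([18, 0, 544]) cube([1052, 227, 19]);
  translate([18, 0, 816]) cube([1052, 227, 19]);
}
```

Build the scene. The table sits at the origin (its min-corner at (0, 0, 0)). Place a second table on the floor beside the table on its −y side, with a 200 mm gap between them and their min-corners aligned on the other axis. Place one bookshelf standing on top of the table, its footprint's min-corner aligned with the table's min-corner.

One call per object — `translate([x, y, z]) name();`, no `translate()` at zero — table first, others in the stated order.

table();
translate([0, -984, 0]) table_2();
translate([0, 0, 696]) bookshelf();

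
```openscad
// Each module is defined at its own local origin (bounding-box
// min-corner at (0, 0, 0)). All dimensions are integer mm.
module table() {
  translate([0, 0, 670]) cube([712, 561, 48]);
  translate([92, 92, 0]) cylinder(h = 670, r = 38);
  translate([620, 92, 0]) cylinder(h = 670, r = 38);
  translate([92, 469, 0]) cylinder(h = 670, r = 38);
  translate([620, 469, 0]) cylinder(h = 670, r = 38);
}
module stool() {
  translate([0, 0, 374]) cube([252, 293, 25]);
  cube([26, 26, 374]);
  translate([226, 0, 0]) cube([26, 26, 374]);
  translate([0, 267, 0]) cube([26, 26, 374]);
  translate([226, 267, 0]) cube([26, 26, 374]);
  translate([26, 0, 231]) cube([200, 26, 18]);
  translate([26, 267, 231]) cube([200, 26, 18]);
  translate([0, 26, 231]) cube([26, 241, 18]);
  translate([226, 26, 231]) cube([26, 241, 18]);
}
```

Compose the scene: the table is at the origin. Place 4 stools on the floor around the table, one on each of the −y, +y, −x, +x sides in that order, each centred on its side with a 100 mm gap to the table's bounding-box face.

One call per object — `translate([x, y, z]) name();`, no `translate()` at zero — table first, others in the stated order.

table();
translate([230, -393, 0]) stool();
translate([230, 661, 0]) stool();
translate([-352, 134, 0]) stool();
translate([812, 134, 0]) stool();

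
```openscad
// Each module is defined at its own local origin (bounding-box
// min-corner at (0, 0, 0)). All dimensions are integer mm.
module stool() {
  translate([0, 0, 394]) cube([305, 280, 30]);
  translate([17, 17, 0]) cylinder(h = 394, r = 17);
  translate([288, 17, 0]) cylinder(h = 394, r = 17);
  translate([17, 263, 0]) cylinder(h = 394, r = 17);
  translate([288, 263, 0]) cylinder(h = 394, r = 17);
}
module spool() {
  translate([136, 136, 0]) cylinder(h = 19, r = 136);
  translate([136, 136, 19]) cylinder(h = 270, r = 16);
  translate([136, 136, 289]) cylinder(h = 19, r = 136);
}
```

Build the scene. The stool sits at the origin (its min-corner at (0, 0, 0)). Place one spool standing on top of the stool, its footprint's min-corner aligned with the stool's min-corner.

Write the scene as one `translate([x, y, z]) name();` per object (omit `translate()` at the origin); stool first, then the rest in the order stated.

stool();
translate([0, 0, 424]) spool();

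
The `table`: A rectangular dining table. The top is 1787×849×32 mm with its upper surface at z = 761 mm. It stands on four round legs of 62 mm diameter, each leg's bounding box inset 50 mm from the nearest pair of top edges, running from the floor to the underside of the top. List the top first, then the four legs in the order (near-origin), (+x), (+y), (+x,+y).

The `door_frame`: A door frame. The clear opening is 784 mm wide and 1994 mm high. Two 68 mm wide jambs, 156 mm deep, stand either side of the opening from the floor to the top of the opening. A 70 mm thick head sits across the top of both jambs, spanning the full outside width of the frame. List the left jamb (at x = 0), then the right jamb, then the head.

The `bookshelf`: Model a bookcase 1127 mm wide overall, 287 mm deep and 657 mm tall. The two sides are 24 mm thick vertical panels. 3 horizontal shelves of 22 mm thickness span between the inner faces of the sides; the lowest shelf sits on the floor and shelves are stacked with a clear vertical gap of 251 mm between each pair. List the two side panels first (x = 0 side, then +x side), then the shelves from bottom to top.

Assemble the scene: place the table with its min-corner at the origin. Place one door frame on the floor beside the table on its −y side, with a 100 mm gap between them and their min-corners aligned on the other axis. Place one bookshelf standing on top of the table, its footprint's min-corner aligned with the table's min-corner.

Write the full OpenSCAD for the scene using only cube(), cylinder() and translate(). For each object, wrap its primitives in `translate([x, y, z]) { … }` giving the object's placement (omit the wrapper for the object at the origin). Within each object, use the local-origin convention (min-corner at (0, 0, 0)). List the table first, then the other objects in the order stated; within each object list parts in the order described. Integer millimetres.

translate([0, 0, 729]) cube([1787, 849, 32]);
translate([81, 81, 0]) cylinder(h = 729, r = 31);
translate([1706, 81, 0]) cylinder(h = 729, r = 31);
translate([81, 768, 0]) cylinder(h = 729, r = 31);
translate([1706, 768, 0]) cylinder(h = 729, r = 31);
translate([0, -256, 0]) {
  cube([68, 156, 1994]);
  translate([852, 0, 0]) cube([68, 156, 1994]);
  translate([0, 0, 1994]) cube([920, 156, 70]);
}
translate([0, 0, 761]) {
  cube([24, 287, 657]);
  translate([1103, 0, 0]) cube([24, 287, 657]);
  translate([24, 0, 0]) cube([1079, 287, 22]);
  translate([24, 0, 273]) cube([1079, 287, 22]);
  translate([24, 0, 546]) cube([1079, 287, 22]);
}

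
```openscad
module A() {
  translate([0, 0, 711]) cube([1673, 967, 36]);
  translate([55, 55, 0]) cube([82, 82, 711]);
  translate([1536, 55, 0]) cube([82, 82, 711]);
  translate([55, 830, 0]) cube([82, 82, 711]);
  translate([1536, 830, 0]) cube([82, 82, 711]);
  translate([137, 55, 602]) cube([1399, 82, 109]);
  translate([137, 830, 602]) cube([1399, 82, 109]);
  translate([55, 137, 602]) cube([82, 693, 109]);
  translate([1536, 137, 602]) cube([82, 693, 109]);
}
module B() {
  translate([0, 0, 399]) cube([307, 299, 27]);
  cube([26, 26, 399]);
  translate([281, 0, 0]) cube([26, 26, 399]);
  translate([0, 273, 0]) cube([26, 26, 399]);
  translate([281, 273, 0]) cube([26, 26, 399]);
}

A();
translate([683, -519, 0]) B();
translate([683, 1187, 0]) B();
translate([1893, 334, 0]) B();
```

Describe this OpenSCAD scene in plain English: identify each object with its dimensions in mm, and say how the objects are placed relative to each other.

A is a rectangular dining table. The top is 1673×967×36 mm with its upper surface at z = 747 mm. It stands on four 82×82 mm square legs, each inset 55 mm from the nearest pair of top edges, running from the floor to the underside of the top. Four apron rails, 82 mm thick and 109 mm tall, run between adjacent legs with their top edges flush with the underside of the top and their outer faces flush with the legs' outer faces.

B is a four-legged stool. The seat is 307×299 mm, 27 mm thick, top at z = 426 mm. It stands on four square legs, each 26×26 mm in cross-section, from z = 0 to the seat underside, each flush with a corner of the seat.

Three stools sit around the table at the −y, +y, +x sides.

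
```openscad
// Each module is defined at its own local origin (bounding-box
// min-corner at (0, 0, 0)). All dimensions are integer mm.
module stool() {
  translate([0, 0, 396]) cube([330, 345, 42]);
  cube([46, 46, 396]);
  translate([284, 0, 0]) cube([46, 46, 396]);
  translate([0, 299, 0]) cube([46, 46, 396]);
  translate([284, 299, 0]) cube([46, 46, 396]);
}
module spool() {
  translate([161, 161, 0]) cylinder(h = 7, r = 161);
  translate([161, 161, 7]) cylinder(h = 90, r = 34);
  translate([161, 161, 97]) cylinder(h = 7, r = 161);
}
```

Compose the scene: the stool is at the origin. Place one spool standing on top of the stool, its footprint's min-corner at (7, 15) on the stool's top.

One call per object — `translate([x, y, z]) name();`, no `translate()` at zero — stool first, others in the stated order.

stool();
translate([7, 15, 438]) spool();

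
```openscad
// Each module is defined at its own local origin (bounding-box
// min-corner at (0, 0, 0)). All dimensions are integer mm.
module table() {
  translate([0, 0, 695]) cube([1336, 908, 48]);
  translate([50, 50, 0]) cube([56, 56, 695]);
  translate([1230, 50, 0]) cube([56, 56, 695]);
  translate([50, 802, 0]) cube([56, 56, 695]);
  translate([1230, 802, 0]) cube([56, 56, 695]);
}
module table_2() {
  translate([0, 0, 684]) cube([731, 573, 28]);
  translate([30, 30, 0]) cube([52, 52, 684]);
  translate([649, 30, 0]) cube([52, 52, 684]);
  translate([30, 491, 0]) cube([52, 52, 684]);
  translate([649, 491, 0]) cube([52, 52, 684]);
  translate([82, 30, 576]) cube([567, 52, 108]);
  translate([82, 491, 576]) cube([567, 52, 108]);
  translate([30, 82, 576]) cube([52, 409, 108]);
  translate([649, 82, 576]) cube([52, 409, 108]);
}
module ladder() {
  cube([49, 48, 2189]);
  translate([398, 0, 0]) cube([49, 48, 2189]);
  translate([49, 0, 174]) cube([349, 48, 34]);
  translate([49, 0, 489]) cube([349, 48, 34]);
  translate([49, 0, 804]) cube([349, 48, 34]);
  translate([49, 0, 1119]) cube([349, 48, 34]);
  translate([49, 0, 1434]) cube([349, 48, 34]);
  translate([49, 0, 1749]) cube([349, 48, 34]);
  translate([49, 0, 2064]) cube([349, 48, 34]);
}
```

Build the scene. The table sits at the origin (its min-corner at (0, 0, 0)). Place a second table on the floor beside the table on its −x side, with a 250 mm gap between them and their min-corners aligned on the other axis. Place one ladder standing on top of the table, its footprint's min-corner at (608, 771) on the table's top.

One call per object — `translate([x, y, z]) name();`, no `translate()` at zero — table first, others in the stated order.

table();
translate([-981, 0, 0]) table_2();
translate([608, 771, 743]) ladder();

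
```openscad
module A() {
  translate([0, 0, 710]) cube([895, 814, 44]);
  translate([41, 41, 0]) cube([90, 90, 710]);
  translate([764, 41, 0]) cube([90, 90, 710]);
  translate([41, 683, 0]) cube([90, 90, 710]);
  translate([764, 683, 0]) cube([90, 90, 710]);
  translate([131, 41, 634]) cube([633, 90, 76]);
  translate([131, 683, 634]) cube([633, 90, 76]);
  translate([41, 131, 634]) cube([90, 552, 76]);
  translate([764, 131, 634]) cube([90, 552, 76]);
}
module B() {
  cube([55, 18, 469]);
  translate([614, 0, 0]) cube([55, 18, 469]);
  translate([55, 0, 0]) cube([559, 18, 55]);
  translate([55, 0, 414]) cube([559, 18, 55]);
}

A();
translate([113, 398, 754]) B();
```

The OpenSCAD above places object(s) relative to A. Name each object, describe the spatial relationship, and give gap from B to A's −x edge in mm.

The picture frame's min-x is at 113; the table's min-x is 0; gap = 113 mm.

A is a table. B is a picture frame. The picture frame is on top of the table, centred. The gap from the picture frame to the table's −x edge is 113 mm.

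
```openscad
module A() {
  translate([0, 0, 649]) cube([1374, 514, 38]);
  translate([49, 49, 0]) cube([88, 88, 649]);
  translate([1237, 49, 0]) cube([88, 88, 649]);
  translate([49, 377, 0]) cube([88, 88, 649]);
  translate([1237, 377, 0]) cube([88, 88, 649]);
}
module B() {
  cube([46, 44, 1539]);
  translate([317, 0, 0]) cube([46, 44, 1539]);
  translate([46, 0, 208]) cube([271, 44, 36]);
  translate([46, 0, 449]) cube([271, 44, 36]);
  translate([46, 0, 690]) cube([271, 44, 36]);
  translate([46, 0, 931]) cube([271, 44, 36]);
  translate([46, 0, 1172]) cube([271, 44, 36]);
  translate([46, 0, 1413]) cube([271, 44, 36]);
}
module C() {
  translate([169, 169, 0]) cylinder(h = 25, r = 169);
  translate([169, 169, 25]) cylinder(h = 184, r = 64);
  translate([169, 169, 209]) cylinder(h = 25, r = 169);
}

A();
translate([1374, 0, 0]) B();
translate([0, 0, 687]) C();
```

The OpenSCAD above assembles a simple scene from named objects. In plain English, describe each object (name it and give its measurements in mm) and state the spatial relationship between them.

A is a table: top 1374 mm (x) × 514 mm (y), 38 mm thick, upper face at z = 687 mm, on four 88×88 mm square legs, each inset 49 mm from the nearest pair of top edges, running from z = 0 to the bottom of the top.

B is a wooden ladder with two side rails of 46×44 mm section and 1539 mm height, set 363 mm apart overall. Between them run 6 rectangular rungs (44 mm deep, 36 mm thick), front faces flush with the rails' −y face. The bottom of the first rung is 208 mm above the floor and each subsequent rung is 241 mm higher than the one below.

C is a spool: two coaxial disc flanges of radius 169 mm and thickness 25 mm, joined by a core cylinder of radius 64 mm and height 184 mm. The lower flange rests on z = 0 and the three cylinders share a vertical axis.

The ladder is against the table's +x side, with their −y faces flush. The spool is on top of the table.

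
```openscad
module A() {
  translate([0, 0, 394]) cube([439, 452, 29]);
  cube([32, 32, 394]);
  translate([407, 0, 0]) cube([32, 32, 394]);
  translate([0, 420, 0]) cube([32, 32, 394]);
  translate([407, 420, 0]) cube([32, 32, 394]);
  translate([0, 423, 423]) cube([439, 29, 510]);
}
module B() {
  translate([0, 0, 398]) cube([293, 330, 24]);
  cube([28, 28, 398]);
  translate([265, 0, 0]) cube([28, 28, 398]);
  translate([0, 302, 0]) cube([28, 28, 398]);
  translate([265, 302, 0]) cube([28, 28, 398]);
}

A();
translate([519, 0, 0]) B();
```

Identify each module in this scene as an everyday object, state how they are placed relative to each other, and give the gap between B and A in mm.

The stool's nearest face is 80 mm from the chair's +x face.

A is a chair. B is a stool. The stool is on the floor beside the chair on its +x side. The gap between the stool and the chair is 80 mm.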